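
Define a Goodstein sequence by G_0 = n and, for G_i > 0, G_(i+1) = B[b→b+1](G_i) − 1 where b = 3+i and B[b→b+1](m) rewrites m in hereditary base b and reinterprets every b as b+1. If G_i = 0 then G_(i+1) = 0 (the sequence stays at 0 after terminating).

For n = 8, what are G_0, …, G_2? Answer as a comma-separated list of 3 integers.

i=0: 8 = 2·3 + 2 (b=3); 3→4: 2·4 + 2 = 10; 10−1 = 9
i=1: 9 = 2·4 + 1 (b=4); 4→5: 2·5 + 1 = 11; 11−1 = 10

8, 9, 10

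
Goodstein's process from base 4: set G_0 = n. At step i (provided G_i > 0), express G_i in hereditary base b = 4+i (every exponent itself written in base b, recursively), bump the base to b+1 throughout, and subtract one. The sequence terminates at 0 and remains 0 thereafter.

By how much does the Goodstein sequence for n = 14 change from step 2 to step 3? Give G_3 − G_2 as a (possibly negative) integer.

G_0=14  [base 4] 3·4 + 2  →[4↦5]→  3·5 + 2 = 17  −1 ⇒ G_1=16
G_1=16  [base 5] 3·5 + 1  →[5↦6]→  3·6 + 1 = 19  −1 ⇒ G_2=18
G_2=18  [base 6] 3·6  →[6↦7]→  3·7 = 21  −1 ⇒ G_3=20

2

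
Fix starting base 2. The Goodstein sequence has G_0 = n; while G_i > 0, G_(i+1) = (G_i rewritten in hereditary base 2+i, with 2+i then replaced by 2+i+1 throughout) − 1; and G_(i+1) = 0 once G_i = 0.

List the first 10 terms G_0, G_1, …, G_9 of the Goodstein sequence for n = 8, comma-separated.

8, 80, 553, 6310, 93395, 1647195, 33554571, 774841151, 20000000211, 570623341475

i=0: 8 = 2^(2 + 1) (b=2); 2→3: 3^(3 + 1) = 81; 81−1 = 80
i=1: 80 = 2·3^3 + 2·3^2 + 2·3 + 2 (b=3); 3→4: 2·4^4 + 2·4^2 + 2·4 + 2 = 554; 554−1 = 553
i=2: 553 = 2·4^4 + 2·4^2 + 2·4 + 1 (b=4); 4→5: 2·5^5 + 2·5^2 + 2·5 + 1 = 6311; 6311−1 = 6310
i=3: 6310 = 2·5^5 + 2·5^2 + 2·5 (b=5); 5→6: 2·6^6 + 2·6^2 + 2·6 = 93396; 93396−1 = 93395
i=4: 93395 = 2·6^6 + 2·6^2 + 6 + 5 (b=6); 6→7: 2·7^7 + 2·7^2 + 7 + 5 = 1647196; 1647196−1 = 1647195
i=5: 1647195 = 2·7^7 + 2·7^2 + 7 + 4 (b=7); 7→8: 2·8^8 + 2·8^2 + 8 + 4 = 33554572; 33554572−1 = 33554571
i=6: 33554571 = 2·8^8 + 2·8^2 + 8 + 3 (b=8); 8→9: 2·9^9 + 2·9^2 + 9 + 3 = 774841152; 774841152−1 = 774841151
i=7: 774841151 = 2·9^9 + 2·9^2 + 9 + 2 (b=9); 9→10: 2·10^10 + 2·10^2 + 10 + 2 = 20000000212; 20000000212−1 = 20000000211
i=8: 20000000211 = 2·10^10 + 2·10^2 + 10 + 1 (b=10); 10→11: 2·11^11 + 2·11^2 + 11 + 1 = 570623341476; 570623341476−1 = 570623341475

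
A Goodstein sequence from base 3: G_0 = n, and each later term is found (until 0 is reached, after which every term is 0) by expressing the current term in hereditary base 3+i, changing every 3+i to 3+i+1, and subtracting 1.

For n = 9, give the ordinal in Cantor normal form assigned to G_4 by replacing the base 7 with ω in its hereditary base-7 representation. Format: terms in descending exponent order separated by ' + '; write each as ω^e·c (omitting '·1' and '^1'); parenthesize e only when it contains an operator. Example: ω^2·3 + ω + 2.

step 0: 9 = 3^2; sub 4 for 3: 4^2; = 16; G_1 = 16−1 = 15
step 1: 15 = 3·4 + 3; sub 5 for 4: 3·5 + 3; = 18; G_2 = 18−1 = 17
step 2: 17 = 3·5 + 2; sub 6 for 5: 3·6 + 2; = 20; G_3 = 20−1 = 19
step 3: 19 = 3·6 + 1; sub 7 for 6: 3·7 + 1; = 22; G_4 = 22−1 = 21
step 4: 21 = 3·7; sub 8 for 7: 3·8; = 24; G_5 = 24−1 = 23

ω·3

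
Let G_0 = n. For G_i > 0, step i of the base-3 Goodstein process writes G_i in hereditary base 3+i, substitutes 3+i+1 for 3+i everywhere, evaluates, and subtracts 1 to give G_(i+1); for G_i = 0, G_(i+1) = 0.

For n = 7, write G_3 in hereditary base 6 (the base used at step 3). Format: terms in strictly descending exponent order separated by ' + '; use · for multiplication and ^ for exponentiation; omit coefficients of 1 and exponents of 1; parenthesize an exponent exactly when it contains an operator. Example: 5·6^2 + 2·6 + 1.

6 + 3

7 —HB3→ 2·3 + 1 —bump→ 2·4 + 1 = 9 —(−1)→ 8
8 —HB4→ 2·4 —bump→ 2·5 = 10 —(−1)→ 9
9 —HB5→ 5 + 4 —bump→ 6 + 4 = 10 —(−1)→ 9
9 —HB6→ 6 + 3 —bump→ 7 + 3 = 10 —(−1)→ 9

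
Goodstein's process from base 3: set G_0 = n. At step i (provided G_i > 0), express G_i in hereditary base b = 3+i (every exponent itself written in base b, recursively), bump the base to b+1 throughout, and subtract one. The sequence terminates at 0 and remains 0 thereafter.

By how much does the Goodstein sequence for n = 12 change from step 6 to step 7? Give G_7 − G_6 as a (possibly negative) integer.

G_0=12  [base 3] 3^2 + 3  →[3↦4]→  4^2 + 4 = 20  −1 ⇒ G_1=19
G_1=19  [base 4] 4^2 + 3  →[4↦5]→  5^2 + 3 = 28  −1 ⇒ G_2=27
G_2=27  [base 5] 5^2 + 2  →[5↦6]→  6^2 + 2 = 38  −1 ⇒ G_3=37
G_3=37  [base 6] 6^2 + 1  →[6↦7]→  7^2 + 1 = 50  −1 ⇒ G_4=49
G_4=49  [base 7] 7^2  →[7↦8]→  8^2 = 64  −1 ⇒ G_5=63
G_5=63  [base 8] 7·8 + 7  →[8↦9]→  7·9 + 7 = 70  −1 ⇒ G_6=69
G_6=69  [base 9] 7·9 + 6  →[9↦10]→  7·10 + 6 = 76  −1 ⇒ G_7=75

6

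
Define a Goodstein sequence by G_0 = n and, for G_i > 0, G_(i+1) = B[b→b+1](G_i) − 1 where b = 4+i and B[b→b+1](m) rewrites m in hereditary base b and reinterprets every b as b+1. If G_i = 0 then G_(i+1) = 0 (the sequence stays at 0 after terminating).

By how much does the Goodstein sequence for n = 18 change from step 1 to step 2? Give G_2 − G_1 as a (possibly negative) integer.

10

base 4: 18 = 4^2 + 2; at 5: 5^2 + 2 = 27; next = 26
base 5: 26 = 5^2 + 1; at 6: 6^2 + 1 = 37; next = 36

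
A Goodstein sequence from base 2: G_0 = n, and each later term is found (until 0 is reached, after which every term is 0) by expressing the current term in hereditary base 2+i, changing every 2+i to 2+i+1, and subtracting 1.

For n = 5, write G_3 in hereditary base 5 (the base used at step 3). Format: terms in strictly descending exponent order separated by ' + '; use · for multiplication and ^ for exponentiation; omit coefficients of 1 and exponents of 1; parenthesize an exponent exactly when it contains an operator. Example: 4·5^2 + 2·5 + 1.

(0) 5|_2 = 2^2 + 1 ↦ 3^3 + 1|_3 = 28 ⇒ 27
(1) 27|_3 = 3^3 ↦ 4^4|_4 = 256 ⇒ 255
(2) 255|_4 = 3·4^3 + 3·4^2 + 3·4 + 3 ↦ 3·5^3 + 3·5^2 + 3·5 + 3|_5 = 468 ⇒ 467

3·5^3 + 3·5^2 + 3·5 + 2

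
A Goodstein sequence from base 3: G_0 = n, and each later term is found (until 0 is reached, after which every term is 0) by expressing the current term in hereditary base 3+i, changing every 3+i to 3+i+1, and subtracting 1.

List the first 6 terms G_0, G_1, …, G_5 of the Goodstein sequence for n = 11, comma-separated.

11, 17, 25, 35, 39, 43

[0] 11 ≡ 3^2 + 2 (base 3). Lift 4: 18. −1: 17.
[1] 17 ≡ 4^2 + 1 (base 4). Lift 5: 26. −1: 25.
[2] 25 ≡ 5^2 (base 5). Lift 6: 36. −1: 35.
[3] 35 ≡ 5·6 + 5 (base 6). Lift 7: 40. −1: 39.
[4] 39 ≡ 5·7 + 4 (base 7). Lift 8: 44. −1: 43.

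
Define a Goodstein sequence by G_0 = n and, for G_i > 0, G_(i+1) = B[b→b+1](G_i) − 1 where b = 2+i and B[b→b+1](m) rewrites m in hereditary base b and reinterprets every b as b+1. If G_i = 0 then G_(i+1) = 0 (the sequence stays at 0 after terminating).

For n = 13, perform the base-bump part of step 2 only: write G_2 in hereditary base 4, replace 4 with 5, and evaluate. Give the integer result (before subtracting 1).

16093

[0] 13 ≡ 2^(2 + 1) + 2^2 + 1 (base 2). Lift 3: 109. −1: 108.
[1] 108 ≡ 3^(3 + 1) + 3^3 (base 3). Lift 4: 1280. −1: 1279.
[2] 1279 ≡ 4^(4 + 1) + 3·4^3 + 3·4^2 + 3·4 + 3 (base 4). Lift 5: 16093. −1: 16092.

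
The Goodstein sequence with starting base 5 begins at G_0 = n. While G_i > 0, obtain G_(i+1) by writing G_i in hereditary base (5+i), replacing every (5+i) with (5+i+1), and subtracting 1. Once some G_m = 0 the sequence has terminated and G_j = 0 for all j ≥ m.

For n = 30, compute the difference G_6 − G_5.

20

30 —HB5→ 5^2 + 5 —bump→ 6^2 + 6 = 42 —(−1)→ 41
41 —HB6→ 6^2 + 5 —bump→ 7^2 + 5 = 54 —(−1)→ 53
53 —HB7→ 7^2 + 4 —bump→ 8^2 + 4 = 68 —(−1)→ 67
67 —HB8→ 8^2 + 3 —bump→ 9^2 + 3 = 84 —(−1)→ 83
83 —HB9→ 9^2 + 2 —bump→ 10^2 + 2 = 102 —(−1)→ 101
101 —HB10→ 10^2 + 1 —bump→ 11^2 + 1 = 122 —(−1)→ 121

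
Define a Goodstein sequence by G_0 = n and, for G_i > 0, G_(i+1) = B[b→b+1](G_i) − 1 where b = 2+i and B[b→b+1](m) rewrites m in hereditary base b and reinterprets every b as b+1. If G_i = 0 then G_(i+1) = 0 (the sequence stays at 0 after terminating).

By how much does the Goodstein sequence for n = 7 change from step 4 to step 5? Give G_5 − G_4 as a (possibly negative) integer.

[0] 7 ≡ 2^2 + 2 + 1 (base 2). Lift 3: 31. −1: 30.
[1] 30 ≡ 3^3 + 3 (base 3). Lift 4: 260. −1: 259.
[2] 259 ≡ 4^4 + 3 (base 4). Lift 5: 3128. −1: 3127.
[3] 3127 ≡ 5^5 + 2 (base 5). Lift 6: 46658. −1: 46657.
[4] 46657 ≡ 6^6 + 1 (base 6). Lift 7: 823544. −1: 823543.

776886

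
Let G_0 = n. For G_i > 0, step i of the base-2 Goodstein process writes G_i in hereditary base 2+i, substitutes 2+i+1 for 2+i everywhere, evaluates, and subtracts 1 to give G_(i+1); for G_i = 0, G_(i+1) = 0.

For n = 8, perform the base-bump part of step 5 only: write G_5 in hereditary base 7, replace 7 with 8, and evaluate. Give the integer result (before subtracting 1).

base 2: 8 = 2^(2 + 1); at 3: 3^(3 + 1) = 81; next = 80
base 3: 80 = 2·3^3 + 2·3^2 + 2·3 + 2; at 4: 2·4^4 + 2·4^2 + 2·4 + 2 = 554; next = 553
base 4: 553 = 2·4^4 + 2·4^2 + 2·4 + 1; at 5: 2·5^5 + 2·5^2 + 2·5 + 1 = 6311; next = 6310
base 5: 6310 = 2·5^5 + 2·5^2 + 2·5; at 6: 2·6^6 + 2·6^2 + 2·6 = 93396; next = 93395
base 6: 93395 = 2·6^6 + 2·6^2 + 6 + 5; at 7: 2·7^7 + 2·7^2 + 7 + 5 = 1647196; next = 1647195

33554572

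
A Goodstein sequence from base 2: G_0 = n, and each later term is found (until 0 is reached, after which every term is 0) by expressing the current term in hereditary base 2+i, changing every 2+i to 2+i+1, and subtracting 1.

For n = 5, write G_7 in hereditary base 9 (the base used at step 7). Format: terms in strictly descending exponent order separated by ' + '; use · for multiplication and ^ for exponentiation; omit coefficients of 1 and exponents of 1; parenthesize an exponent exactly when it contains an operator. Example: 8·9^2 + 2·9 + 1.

3·9^3 + 3·9^2 + 2·9 + 6

G_0=5  [base 2] 2^2 + 1  →[2↦3]→  3^3 + 1 = 28  −1 ⇒ G_1=27
G_1=27  [base 3] 3^3  →[3↦4]→  4^4 = 256  −1 ⇒ G_2=255
G_2=255  [base 4] 3·4^3 + 3·4^2 + 3·4 + 3  →[4↦5]→  3·5^3 + 3·5^2 + 3·5 + 3 = 468  −1 ⇒ G_3=467
G_3=467  [base 5] 3·5^3 + 3·5^2 + 3·5 + 2  →[5↦6]→  3·6^3 + 3·6^2 + 3·6 + 2 = 776  −1 ⇒ G_4=775
G_4=775  [base 6] 3·6^3 + 3·6^2 + 3·6 + 1  →[6↦7]→  3·7^3 + 3·7^2 + 3·7 + 1 = 1198  −1 ⇒ G_5=1197
G_5=1197  [base 7] 3·7^3 + 3·7^2 + 3·7  →[7↦8]→  3·8^3 + 3·8^2 + 3·8 = 1752  −1 ⇒ G_6=1751
G_6=1751  [base 8] 3·8^3 + 3·8^2 + 2·8 + 7  →[8↦9]→  3·9^3 + 3·9^2 + 2·9 + 7 = 2455  −1 ⇒ G_7=2454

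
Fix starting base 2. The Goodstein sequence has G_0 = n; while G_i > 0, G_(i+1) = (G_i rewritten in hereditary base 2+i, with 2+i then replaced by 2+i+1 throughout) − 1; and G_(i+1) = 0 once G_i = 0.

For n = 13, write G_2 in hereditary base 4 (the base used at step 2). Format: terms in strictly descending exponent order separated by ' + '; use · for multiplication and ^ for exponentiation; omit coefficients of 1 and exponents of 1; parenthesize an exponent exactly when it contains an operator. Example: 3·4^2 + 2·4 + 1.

G_0=13  [base 2] 2^(2 + 1) + 2^2 + 1  →[2↦3]→  3^(3 + 1) + 3^3 + 1 = 109  −1 ⇒ G_1=108
G_1=108  [base 3] 3^(3 + 1) + 3^3  →[3↦4]→  4^(4 + 1) + 4^4 = 1280  −1 ⇒ G_2=1279
G_2=1279  [base 4] 4^(4 + 1) + 3·4^3 + 3·4^2 + 3·4 + 3  →[4↦5]→  5^(5 + 1) + 3·5^3 + 3·5^2 + 3·5 + 3 = 16093  −1 ⇒ G_3=16092

4^(4 + 1) + 3·4^3 + 3·4^2 + 3·4 + 3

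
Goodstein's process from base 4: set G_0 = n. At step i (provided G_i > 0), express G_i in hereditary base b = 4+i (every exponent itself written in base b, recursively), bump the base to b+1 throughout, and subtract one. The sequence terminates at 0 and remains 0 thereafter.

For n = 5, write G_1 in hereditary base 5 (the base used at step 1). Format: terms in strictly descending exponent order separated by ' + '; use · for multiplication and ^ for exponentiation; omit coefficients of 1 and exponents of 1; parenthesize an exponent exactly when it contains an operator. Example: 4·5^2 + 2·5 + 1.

5

i=0: 5 = 4 + 1 (b=4); 4→5: 5 + 1 = 6; 6−1 = 5
i=1: 5 = 5 (b=5); 5→6: 6 = 6; 6−1 = 5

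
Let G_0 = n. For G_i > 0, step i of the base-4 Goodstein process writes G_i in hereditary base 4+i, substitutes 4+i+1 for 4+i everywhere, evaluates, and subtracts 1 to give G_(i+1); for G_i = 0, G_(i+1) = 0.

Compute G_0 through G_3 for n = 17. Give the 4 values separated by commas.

17, 25, 35, 39

i=0: 17 = 4^2 + 1 (b=4); 4→5: 5^2 + 1 = 26; 26−1 = 25
i=1: 25 = 5^2 (b=5); 5→6: 6^2 = 36; 36−1 = 35
i=2: 35 = 5·6 + 5 (b=6); 6→7: 5·7 + 5 = 40; 40−1 = 39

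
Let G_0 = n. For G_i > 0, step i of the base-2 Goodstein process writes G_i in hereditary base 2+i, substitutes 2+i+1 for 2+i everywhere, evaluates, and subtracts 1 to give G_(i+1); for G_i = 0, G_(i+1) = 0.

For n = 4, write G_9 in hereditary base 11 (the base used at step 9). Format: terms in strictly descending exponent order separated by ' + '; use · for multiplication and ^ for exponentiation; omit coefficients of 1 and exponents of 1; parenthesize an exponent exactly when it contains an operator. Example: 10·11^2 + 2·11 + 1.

base 2: 4 = 2^2; at 3: 3^3 = 27; next = 26
base 3: 26 = 2·3^2 + 2·3 + 2; at 4: 2·4^2 + 2·4 + 2 = 42; next = 41
base 4: 41 = 2·4^2 + 2·4 + 1; at 5: 2·5^2 + 2·5 + 1 = 61; next = 60
base 5: 60 = 2·5^2 + 2·5; at 6: 2·6^2 + 2·6 = 84; next = 83
base 6: 83 = 2·6^2 + 6 + 5; at 7: 2·7^2 + 7 + 5 = 110; next = 109
base 7: 109 = 2·7^2 + 7 + 4; at 8: 2·8^2 + 8 + 4 = 140; next = 139
base 8: 139 = 2·8^2 + 8 + 3; at 9: 2·9^2 + 9 + 3 = 174; next = 173
base 9: 173 = 2·9^2 + 9 + 2; at 10: 2·10^2 + 10 + 2 = 212; next = 211
base 10: 211 = 2·10^2 + 10 + 1; at 11: 2·11^2 + 11 + 1 = 254; next = 253

2·11^2 + 11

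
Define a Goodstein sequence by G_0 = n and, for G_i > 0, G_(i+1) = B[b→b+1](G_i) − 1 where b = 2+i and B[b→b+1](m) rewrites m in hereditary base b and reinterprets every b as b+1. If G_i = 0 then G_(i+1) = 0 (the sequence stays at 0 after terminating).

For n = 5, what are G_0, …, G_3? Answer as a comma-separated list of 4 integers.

5, 27, 255, 467

step 0: 5 = 2^2 + 1; sub 3 for 2: 3^3 + 1; = 28; G_1 = 28−1 = 27
step 1: 27 = 3^3; sub 4 for 3: 4^4; = 256; G_2 = 256−1 = 255
step 2: 255 = 3·4^3 + 3·4^2 + 3·4 + 3; sub 5 for 4: 3·5^3 + 3·5^2 + 3·5 + 3; = 468; G_3 = 468−1 = 467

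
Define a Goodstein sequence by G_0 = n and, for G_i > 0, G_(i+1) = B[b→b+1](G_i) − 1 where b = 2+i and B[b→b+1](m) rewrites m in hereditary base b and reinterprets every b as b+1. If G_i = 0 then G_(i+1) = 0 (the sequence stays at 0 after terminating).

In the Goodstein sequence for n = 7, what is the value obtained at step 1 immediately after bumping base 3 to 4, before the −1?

G_0=7  [base 2] 2^2 + 2 + 1  →[2↦3]→  3^3 + 3 + 1 = 31  −1 ⇒ G_1=30
G_1=30  [base 3] 3^3 + 3  →[3↦4]→  4^4 + 4 = 260  −1 ⇒ G_2=259

260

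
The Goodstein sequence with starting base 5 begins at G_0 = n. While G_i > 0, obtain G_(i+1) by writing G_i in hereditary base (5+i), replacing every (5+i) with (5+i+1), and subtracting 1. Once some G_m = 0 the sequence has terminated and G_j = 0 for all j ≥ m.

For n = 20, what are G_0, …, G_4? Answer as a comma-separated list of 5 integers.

20, 23, 25, 27, 29

G_0 = 20. HB_5(20) = 4·5. Bump = 24. G_1 = 23.
G_1 = 23. HB_6(23) = 3·6 + 5. Bump = 26. G_2 = 25.
G_2 = 25. HB_7(25) = 3·7 + 4. Bump = 28. G_3 = 27.
G_3 = 27. HB_8(27) = 3·8 + 3. Bump = 30. G_4 = 29.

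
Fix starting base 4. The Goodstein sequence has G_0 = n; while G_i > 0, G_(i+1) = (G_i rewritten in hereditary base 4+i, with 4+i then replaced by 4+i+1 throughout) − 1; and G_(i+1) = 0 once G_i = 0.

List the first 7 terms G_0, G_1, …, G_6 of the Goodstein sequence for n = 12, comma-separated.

(0) 12|_4 = 3·4 ↦ 3·5|_5 = 15 ⇒ 14
(1) 14|_5 = 2·5 + 4 ↦ 2·6 + 4|_6 = 16 ⇒ 15
(2) 15|_6 = 2·6 + 3 ↦ 2·7 + 3|_7 = 17 ⇒ 16
(3) 16|_7 = 2·7 + 2 ↦ 2·8 + 2|_8 = 18 ⇒ 17
(4) 17|_8 = 2·8 + 1 ↦ 2·9 + 1|_9 = 19 ⇒ 18
(5) 18|_9 = 2·9 ↦ 2·10|_10 = 20 ⇒ 19

12, 14, 15, 16, 17, 18, 19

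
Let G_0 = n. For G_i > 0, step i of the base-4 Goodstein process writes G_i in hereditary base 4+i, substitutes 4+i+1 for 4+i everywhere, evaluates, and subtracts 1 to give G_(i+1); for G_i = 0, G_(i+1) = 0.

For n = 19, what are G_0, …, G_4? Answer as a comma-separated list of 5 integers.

[0] 19 ≡ 4^2 + 3 (base 4). Lift 5: 28. −1: 27.
[1] 27 ≡ 5^2 + 2 (base 5). Lift 6: 38. −1: 37.
[2] 37 ≡ 6^2 + 1 (base 6). Lift 7: 50. −1: 49.
[3] 49 ≡ 7^2 (base 7). Lift 8: 64. −1: 63.

19, 27, 37, 49, 63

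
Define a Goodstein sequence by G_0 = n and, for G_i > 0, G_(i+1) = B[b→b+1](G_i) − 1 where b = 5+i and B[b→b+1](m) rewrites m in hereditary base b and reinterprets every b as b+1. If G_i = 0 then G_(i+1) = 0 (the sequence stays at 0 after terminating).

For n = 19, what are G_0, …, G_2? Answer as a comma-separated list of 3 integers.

19, 21, 23

19 —HB5→ 3·5 + 4 —bump→ 3·6 + 4 = 22 —(−1)→ 21
21 —HB6→ 3·6 + 3 —bump→ 3·7 + 3 = 24 —(−1)→ 23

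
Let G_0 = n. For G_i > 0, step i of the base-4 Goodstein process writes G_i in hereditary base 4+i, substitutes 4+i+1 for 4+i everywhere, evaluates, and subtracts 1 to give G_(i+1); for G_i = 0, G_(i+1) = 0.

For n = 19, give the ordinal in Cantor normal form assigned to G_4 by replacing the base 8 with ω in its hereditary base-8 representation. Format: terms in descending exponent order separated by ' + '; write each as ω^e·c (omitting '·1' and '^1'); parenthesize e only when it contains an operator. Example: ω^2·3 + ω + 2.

ω·7 + 7

19 —HB4→ 4^2 + 3 —bump→ 5^2 + 3 = 28 —(−1)→ 27
27 —HB5→ 5^2 + 2 —bump→ 6^2 + 2 = 38 —(−1)→ 37
37 —HB6→ 6^2 + 1 —bump→ 7^2 + 1 = 50 —(−1)→ 49
49 —HB7→ 7^2 —bump→ 8^2 = 64 —(−1)→ 63
63 —HB8→ 7·8 + 7 —bump→ 7·9 + 7 = 70 —(−1)→ 69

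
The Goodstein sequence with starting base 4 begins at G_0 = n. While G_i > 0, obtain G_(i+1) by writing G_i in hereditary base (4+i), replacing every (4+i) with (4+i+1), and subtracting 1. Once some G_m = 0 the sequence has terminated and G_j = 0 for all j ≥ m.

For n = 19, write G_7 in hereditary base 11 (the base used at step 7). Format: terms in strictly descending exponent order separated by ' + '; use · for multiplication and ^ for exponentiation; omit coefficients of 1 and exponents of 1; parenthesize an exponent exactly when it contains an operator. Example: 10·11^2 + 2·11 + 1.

step 0: 19 = 4^2 + 3; sub 5 for 4: 5^2 + 3; = 28; G_1 = 28−1 = 27
step 1: 27 = 5^2 + 2; sub 6 for 5: 6^2 + 2; = 38; G_2 = 38−1 = 37
step 2: 37 = 6^2 + 1; sub 7 for 6: 7^2 + 1; = 50; G_3 = 50−1 = 49
step 3: 49 = 7^2; sub 8 for 7: 8^2; = 64; G_4 = 64−1 = 63
step 4: 63 = 7·8 + 7; sub 9 for 8: 7·9 + 7; = 70; G_5 = 70−1 = 69
step 5: 69 = 7·9 + 6; sub 10 for 9: 7·10 + 6; = 76; G_6 = 76−1 = 75
step 6: 75 = 7·10 + 5; sub 11 for 10: 7·11 + 5; = 82; G_7 = 82−1 = 81
step 7: 81 = 7·11 + 4; sub 12 for 11: 7·12 + 4; = 88; G_8 = 88−1 = 87

7·11 + 4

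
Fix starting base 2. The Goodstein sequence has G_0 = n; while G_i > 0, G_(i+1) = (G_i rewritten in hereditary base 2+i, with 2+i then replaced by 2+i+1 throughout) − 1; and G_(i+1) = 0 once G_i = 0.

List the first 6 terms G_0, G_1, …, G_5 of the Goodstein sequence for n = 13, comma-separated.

13, 108, 1279, 16092, 280711, 5765998

[0] 13 ≡ 2^(2 + 1) + 2^2 + 1 (base 2). Lift 3: 109. −1: 108.
[1] 108 ≡ 3^(3 + 1) + 3^3 (base 3). Lift 4: 1280. −1: 1279.
[2] 1279 ≡ 4^(4 + 1) + 3·4^3 + 3·4^2 + 3·4 + 3 (base 4). Lift 5: 16093. −1: 16092.
[3] 16092 ≡ 5^(5 + 1) + 3·5^3 + 3·5^2 + 3·5 + 2 (base 5). Lift 6: 280712. −1: 280711.
[4] 280711 ≡ 6^(6 + 1) + 3·6^3 + 3·6^2 + 3·6 + 1 (base 6). Lift 7: 5765999. −1: 5765998.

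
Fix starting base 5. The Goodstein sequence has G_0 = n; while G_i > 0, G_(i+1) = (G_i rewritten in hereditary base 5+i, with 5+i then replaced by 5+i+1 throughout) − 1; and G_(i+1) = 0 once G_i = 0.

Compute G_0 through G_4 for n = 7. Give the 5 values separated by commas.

G_0=7  [base 5] 5 + 2  →[5↦6]→  6 + 2 = 8  −1 ⇒ G_1=7
G_1=7  [base 6] 6 + 1  →[6↦7]→  7 + 1 = 8  −1 ⇒ G_2=7
G_2=7  [base 7] 7  →[7↦8]→  8 = 8  −1 ⇒ G_3=7
G_3=7  [base 8] 7  →[8↦9]→  7 = 7  −1 ⇒ G_4=6

7, 7, 7, 7, 6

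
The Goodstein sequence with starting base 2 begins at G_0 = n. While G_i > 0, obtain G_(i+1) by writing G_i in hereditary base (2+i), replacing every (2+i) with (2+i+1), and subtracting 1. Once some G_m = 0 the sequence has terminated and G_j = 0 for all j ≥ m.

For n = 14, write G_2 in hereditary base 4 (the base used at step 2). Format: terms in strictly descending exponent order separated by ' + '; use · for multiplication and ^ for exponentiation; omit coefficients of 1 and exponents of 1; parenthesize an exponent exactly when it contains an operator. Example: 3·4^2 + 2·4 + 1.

(0) 14|_2 = 2^(2 + 1) + 2^2 + 2 ↦ 3^(3 + 1) + 3^3 + 3|_3 = 111 ⇒ 110
(1) 110|_3 = 3^(3 + 1) + 3^3 + 2 ↦ 4^(4 + 1) + 4^4 + 2|_4 = 1282 ⇒ 1281
(2) 1281|_4 = 4^(4 + 1) + 4^4 + 1 ↦ 5^(5 + 1) + 5^5 + 1|_5 = 18751 ⇒ 18750

4^(4 + 1) + 4^4 + 1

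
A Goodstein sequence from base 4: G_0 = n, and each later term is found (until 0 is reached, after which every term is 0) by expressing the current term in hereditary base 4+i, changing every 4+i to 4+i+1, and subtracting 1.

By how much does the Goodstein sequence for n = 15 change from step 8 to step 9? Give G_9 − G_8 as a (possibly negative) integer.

i=0: 15 = 3·4 + 3 (b=4); 4→5: 3·5 + 3 = 18; 18−1 = 17
i=1: 17 = 3·5 + 2 (b=5); 5→6: 3·6 + 2 = 20; 20−1 = 19
i=2: 19 = 3·6 + 1 (b=6); 6→7: 3·7 + 1 = 22; 22−1 = 21
i=3: 21 = 3·7 (b=7); 7→8: 3·8 = 24; 24−1 = 23
i=4: 23 = 2·8 + 7 (b=8); 8→9: 2·9 + 7 = 25; 25−1 = 24
i=5: 24 = 2·9 + 6 (b=9); 9→10: 2·10 + 6 = 26; 26−1 = 25
i=6: 25 = 2·10 + 5 (b=10); 10→11: 2·11 + 5 = 27; 27−1 = 26
i=7: 26 = 2·11 + 4 (b=11); 11→12: 2·12 + 4 = 28; 28−1 = 27
i=8: 27 = 2·12 + 3 (b=12); 12→13: 2·13 + 3 = 29; 29−1 = 28

1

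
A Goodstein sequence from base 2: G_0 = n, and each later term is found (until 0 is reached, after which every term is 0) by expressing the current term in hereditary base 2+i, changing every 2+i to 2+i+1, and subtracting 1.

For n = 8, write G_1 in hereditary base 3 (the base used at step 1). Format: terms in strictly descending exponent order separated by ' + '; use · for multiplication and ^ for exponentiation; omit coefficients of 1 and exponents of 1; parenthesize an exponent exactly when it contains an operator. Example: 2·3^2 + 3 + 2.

2·3^3 + 2·3^2 + 2·3 + 2

base 2: 8 = 2^(2 + 1); at 3: 3^(3 + 1) = 81; next = 80
base 3: 80 = 2·3^3 + 2·3^2 + 2·3 + 2; at 4: 2·4^4 + 2·4^2 + 2·4 + 2 = 554; next = 553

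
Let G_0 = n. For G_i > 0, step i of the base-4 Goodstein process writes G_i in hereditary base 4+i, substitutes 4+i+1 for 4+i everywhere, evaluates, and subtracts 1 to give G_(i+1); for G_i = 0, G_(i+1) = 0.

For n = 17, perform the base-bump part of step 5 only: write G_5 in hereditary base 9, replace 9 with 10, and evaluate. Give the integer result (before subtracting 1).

52

step 0: 17 = 4^2 + 1; sub 5 for 4: 5^2 + 1; = 26; G_1 = 26−1 = 25
step 1: 25 = 5^2; sub 6 for 5: 6^2; = 36; G_2 = 36−1 = 35
step 2: 35 = 5·6 + 5; sub 7 for 6: 5·7 + 5; = 40; G_3 = 40−1 = 39
step 3: 39 = 5·7 + 4; sub 8 for 7: 5·8 + 4; = 44; G_4 = 44−1 = 43
step 4: 43 = 5·8 + 3; sub 9 for 8: 5·9 + 3; = 48; G_5 = 48−1 = 47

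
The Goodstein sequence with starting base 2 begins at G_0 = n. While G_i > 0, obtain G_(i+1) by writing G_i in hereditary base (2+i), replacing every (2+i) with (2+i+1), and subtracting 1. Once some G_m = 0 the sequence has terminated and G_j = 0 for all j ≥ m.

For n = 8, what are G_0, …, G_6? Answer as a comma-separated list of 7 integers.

8, 80, 553, 6310, 93395, 1647195, 33554571

step 0: 8 = 2^(2 + 1); sub 3 for 2: 3^(3 + 1); = 81; G_1 = 81−1 = 80
step 1: 80 = 2·3^3 + 2·3^2 + 2·3 + 2; sub 4 for 3: 2·4^4 + 2·4^2 + 2·4 + 2; = 554; G_2 = 554−1 = 553
step 2: 553 = 2·4^4 + 2·4^2 + 2·4 + 1; sub 5 for 4: 2·5^5 + 2·5^2 + 2·5 + 1; = 6311; G_3 = 6311−1 = 6310
step 3: 6310 = 2·5^5 + 2·5^2 + 2·5; sub 6 for 5: 2·6^6 + 2·6^2 + 2·6; = 93396; G_4 = 93396−1 = 93395
step 4: 93395 = 2·6^6 + 2·6^2 + 6 + 5; sub 7 for 6: 2·7^7 + 2·7^2 + 7 + 5; = 1647196; G_5 = 1647196−1 = 1647195
step 5: 1647195 = 2·7^7 + 2·7^2 + 7 + 4; sub 8 for 7: 2·8^8 + 2·8^2 + 8 + 4; = 33554572; G_6 = 33554572−1 = 33554571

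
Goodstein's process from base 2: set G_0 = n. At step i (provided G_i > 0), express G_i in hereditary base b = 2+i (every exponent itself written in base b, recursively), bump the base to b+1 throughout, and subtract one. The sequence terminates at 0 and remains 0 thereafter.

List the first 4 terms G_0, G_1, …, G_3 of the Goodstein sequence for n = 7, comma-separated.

7, 30, 259, 3127

G_0 = 7. HB_2(7) = 2^2 + 2 + 1. Bump = 31. G_1 = 30.
G_1 = 30. HB_3(30) = 3^3 + 3. Bump = 260. G_2 = 259.
G_2 = 259. HB_4(259) = 4^4 + 3. Bump = 3128. G_3 = 3127.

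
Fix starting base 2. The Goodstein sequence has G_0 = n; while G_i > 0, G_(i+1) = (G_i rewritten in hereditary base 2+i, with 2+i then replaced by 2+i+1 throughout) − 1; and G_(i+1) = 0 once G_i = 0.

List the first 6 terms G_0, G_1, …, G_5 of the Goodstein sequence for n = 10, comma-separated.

[0] 10 ≡ 2^(2 + 1) + 2 (base 2). Lift 3: 84. −1: 83.
[1] 83 ≡ 3^(3 + 1) + 2 (base 3). Lift 4: 1026. −1: 1025.
[2] 1025 ≡ 4^(4 + 1) + 1 (base 4). Lift 5: 15626. −1: 15625.
[3] 15625 ≡ 5^(5 + 1) (base 5). Lift 6: 279936. −1: 279935.
[4] 279935 ≡ 5·6^6 + 5·6^5 + 5·6^4 + 5·6^3 + 5·6^2 + 5·6 + 5 (base 6). Lift 7: 4215755. −1: 4215754.

10, 83, 1025, 15625, 279935, 4215754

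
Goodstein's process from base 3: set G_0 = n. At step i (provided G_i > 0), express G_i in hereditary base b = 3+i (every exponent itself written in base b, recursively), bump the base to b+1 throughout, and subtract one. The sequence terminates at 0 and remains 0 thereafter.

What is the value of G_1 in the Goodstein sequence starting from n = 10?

16

G_0=10  [base 3] 3^2 + 1  →[3↦4]→  4^2 + 1 = 17  −1 ⇒ G_1=16
G_1=16  [base 4] 4^2  →[4↦5]→  5^2 = 25  −1 ⇒ G_2=24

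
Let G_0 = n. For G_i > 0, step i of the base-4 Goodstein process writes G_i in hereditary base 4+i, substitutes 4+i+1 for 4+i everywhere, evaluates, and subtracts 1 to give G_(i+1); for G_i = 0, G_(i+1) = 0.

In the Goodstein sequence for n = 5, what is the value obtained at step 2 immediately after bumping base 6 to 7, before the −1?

5

5 —HB4→ 4 + 1 —bump→ 5 + 1 = 6 —(−1)→ 5
5 —HB5→ 5 —bump→ 6 = 6 —(−1)→ 5
5 —HB6→ 5 —bump→ 5 = 5 —(−1)→ 4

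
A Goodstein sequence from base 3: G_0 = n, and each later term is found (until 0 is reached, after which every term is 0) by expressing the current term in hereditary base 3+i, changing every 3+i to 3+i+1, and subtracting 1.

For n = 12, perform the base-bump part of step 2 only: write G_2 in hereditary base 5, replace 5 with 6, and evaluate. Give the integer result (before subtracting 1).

38

G_0 = 12. HB_3(12) = 3^2 + 3. Bump = 20. G_1 = 19.
G_1 = 19. HB_4(19) = 4^2 + 3. Bump = 28. G_2 = 27.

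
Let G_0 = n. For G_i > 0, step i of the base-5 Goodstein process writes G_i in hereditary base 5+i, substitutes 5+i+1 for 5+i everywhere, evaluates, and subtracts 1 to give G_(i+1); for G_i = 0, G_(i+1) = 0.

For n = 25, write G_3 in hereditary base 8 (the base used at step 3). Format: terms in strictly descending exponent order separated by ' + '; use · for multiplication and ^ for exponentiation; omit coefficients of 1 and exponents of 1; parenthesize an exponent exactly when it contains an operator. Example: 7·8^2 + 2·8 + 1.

5·8 + 3

base 5: 25 = 5^2; at 6: 6^2 = 36; next = 35
base 6: 35 = 5·6 + 5; at 7: 5·7 + 5 = 40; next = 39
base 7: 39 = 5·7 + 4; at 8: 5·8 + 4 = 44; next = 43
base 8: 43 = 5·8 + 3; at 9: 5·9 + 3 = 48; next = 47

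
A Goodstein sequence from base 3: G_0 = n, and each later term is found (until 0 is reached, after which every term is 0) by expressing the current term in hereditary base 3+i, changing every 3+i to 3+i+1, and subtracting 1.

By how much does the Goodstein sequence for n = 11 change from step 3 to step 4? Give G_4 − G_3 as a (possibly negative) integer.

4

step 0: 11 = 3^2 + 2; sub 4 for 3: 4^2 + 2; = 18; G_1 = 18−1 = 17
step 1: 17 = 4^2 + 1; sub 5 for 4: 5^2 + 1; = 26; G_2 = 26−1 = 25
step 2: 25 = 5^2; sub 6 for 5: 6^2; = 36; G_3 = 36−1 = 35
step 3: 35 = 5·6 + 5; sub 7 for 6: 5·7 + 5; = 40; G_4 = 40−1 = 39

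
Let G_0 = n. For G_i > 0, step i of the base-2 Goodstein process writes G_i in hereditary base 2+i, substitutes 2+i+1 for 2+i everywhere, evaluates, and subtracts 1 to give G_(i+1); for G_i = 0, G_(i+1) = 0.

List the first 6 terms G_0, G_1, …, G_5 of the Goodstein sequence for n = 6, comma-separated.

6, 29, 257, 3125, 46655, 98039

G_0 = 6. HB_2(6) = 2^2 + 2. Bump = 30. G_1 = 29.
G_1 = 29. HB_3(29) = 3^3 + 2. Bump = 258. G_2 = 257.
G_2 = 257. HB_4(257) = 4^4 + 1. Bump = 3126. G_3 = 3125.
G_3 = 3125. HB_5(3125) = 5^5. Bump = 46656. G_4 = 46655.
G_4 = 46655. HB_6(46655) = 5·6^5 + 5·6^4 + 5·6^3 + 5·6^2 + 5·6 + 5. Bump = 98040. G_5 = 98039.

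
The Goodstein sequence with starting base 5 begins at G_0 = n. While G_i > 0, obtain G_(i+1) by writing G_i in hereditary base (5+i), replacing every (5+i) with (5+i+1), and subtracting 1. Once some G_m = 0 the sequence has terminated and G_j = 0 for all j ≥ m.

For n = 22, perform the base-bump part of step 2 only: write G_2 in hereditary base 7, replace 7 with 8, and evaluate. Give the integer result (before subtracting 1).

(0) 22|_5 = 4·5 + 2 ↦ 4·6 + 2|_6 = 26 ⇒ 25
(1) 25|_6 = 4·6 + 1 ↦ 4·7 + 1|_7 = 29 ⇒ 28
(2) 28|_7 = 4·7 ↦ 4·8|_8 = 32 ⇒ 31

32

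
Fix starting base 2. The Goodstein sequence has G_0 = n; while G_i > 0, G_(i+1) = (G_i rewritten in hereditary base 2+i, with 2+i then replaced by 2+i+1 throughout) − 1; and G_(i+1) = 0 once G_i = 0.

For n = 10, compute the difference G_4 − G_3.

(0) 10|_2 = 2^(2 + 1) + 2 ↦ 3^(3 + 1) + 3|_3 = 84 ⇒ 83
(1) 83|_3 = 3^(3 + 1) + 2 ↦ 4^(4 + 1) + 2|_4 = 1026 ⇒ 1025
(2) 1025|_4 = 4^(4 + 1) + 1 ↦ 5^(5 + 1) + 1|_5 = 15626 ⇒ 15625
(3) 15625|_5 = 5^(5 + 1) ↦ 6^(6 + 1)|_6 = 279936 ⇒ 279935

264310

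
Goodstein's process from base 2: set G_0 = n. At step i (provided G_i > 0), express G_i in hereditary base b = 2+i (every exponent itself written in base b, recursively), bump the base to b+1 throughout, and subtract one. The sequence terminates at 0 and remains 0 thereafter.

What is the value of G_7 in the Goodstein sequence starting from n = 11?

step 0: 11 = 2^(2 + 1) + 2 + 1; sub 3 for 2: 3^(3 + 1) + 3 + 1; = 85; G_1 = 85−1 = 84
step 1: 84 = 3^(3 + 1) + 3; sub 4 for 3: 4^(4 + 1) + 4; = 1028; G_2 = 1028−1 = 1027
step 2: 1027 = 4^(4 + 1) + 3; sub 5 for 4: 5^(5 + 1) + 3; = 15628; G_3 = 15628−1 = 15627
step 3: 15627 = 5^(5 + 1) + 2; sub 6 for 5: 6^(6 + 1) + 2; = 279938; G_4 = 279938−1 = 279937
step 4: 279937 = 6^(6 + 1) + 1; sub 7 for 6: 7^(7 + 1) + 1; = 5764802; G_5 = 5764802−1 = 5764801
step 5: 5764801 = 7^(7 + 1); sub 8 for 7: 8^(8 + 1); = 134217728; G_6 = 134217728−1 = 134217727
step 6: 134217727 = 7·8^8 + 7·8^7 + 7·8^6 + 7·8^5 + 7·8^4 + 7·8^3 + 7·8^2 + 7·8 + 7; sub 9 for 8: 7·9^9 + 7·9^7 + 7·9^6 + 7·9^5 + 7·9^4 + 7·9^3 + 7·9^2 + 7·9 + 7; = 2749609303; G_7 = 2749609303−1 = 2749609302
step 7: 2749609302 = 7·9^9 + 7·9^7 + 7·9^6 + 7·9^5 + 7·9^4 + 7·9^3 + 7·9^2 + 7·9 + 6; sub 10 for 9: 7·10^10 + 7·10^7 + 7·10^6 + 7·10^5 + 7·10^4 + 7·10^3 + 7·10^2 + 7·10 + 6; = 70077777776; G_8 = 70077777776−1 = 70077777775

2749609302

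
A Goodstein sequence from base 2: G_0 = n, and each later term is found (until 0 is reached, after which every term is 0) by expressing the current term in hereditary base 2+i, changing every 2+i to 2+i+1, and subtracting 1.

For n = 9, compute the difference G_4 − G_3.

130901

G_0 = 9. HB_2(9) = 2^(2 + 1) + 1. Bump = 82. G_1 = 81.
G_1 = 81. HB_3(81) = 3^(3 + 1). Bump = 1024. G_2 = 1023.
G_2 = 1023. HB_4(1023) = 3·4^4 + 3·4^3 + 3·4^2 + 3·4 + 3. Bump = 9843. G_3 = 9842.
G_3 = 9842. HB_5(9842) = 3·5^5 + 3·5^3 + 3·5^2 + 3·5 + 2. Bump = 140744. G_4 = 140743.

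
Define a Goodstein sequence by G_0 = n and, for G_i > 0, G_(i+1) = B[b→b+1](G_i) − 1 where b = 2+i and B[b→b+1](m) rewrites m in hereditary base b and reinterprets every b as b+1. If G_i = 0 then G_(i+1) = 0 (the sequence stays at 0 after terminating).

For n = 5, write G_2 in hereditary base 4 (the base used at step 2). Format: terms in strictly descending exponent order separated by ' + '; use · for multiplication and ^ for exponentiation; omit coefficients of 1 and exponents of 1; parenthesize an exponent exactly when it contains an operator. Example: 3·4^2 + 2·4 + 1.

G_0=5  [base 2] 2^2 + 1  →[2↦3]→  3^3 + 1 = 28  −1 ⇒ G_1=27
G_1=27  [base 3] 3^3  →[3↦4]→  4^4 = 256  −1 ⇒ G_2=255
G_2=255  [base 4] 3·4^3 + 3·4^2 + 3·4 + 3  →[4↦5]→  3·5^3 + 3·5^2 + 3·5 + 3 = 468  −1 ⇒ G_3=467

3·4^3 + 3·4^2 + 3·4 + 3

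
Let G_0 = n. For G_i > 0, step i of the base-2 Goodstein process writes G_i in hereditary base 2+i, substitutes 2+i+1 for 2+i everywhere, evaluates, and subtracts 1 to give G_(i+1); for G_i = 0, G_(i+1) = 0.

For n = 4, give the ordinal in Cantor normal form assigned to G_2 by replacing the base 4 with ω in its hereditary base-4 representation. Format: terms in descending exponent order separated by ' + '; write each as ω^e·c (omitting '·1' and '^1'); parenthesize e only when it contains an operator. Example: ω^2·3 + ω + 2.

base 2: 4 = 2^2; at 3: 3^3 = 27; next = 26
base 3: 26 = 2·3^2 + 2·3 + 2; at 4: 2·4^2 + 2·4 + 2 = 42; next = 41

ω^2·2 + ω·2 + 1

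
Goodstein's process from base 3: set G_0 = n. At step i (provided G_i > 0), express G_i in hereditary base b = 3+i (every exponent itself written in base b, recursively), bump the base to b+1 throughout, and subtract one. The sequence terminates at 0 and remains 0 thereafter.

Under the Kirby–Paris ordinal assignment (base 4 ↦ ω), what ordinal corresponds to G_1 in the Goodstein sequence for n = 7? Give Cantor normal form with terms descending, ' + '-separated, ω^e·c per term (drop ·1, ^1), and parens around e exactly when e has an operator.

ω·2

G_0=7  [base 3] 2·3 + 1  →[3↦4]→  2·4 + 1 = 9  −1 ⇒ G_1=8
G_1=8  [base 4] 2·4  →[4↦5]→  2·5 = 10  −1 ⇒ G_2=9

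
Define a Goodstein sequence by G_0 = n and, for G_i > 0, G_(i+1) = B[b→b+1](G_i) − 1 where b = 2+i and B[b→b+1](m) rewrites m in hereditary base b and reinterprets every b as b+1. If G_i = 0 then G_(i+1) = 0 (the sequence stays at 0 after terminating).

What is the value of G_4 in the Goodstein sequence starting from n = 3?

1

step 0: 3 = 2 + 1; sub 3 for 2: 3 + 1; = 4; G_1 = 4−1 = 3
step 1: 3 = 3; sub 4 for 3: 4; = 4; G_2 = 4−1 = 3
step 2: 3 = 3; sub 5 for 4: 3; = 3; G_3 = 3−1 = 2
step 3: 2 = 2; sub 6 for 5: 2; = 2; G_4 = 2−1 = 1
step 4: 1 = 1; sub 7 for 6: 1; = 1; G_5 = 1−1 = 0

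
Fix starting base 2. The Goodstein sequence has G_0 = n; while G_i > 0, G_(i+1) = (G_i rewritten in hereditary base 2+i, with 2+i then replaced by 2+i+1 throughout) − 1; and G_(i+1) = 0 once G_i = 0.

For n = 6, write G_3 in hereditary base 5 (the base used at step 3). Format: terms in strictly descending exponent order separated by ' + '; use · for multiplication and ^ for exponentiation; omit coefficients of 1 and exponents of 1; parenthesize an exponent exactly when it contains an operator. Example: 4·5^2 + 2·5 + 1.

5^5

G_0=6  [base 2] 2^2 + 2  →[2↦3]→  3^3 + 3 = 30  −1 ⇒ G_1=29
G_1=29  [base 3] 3^3 + 2  →[3↦4]→  4^4 + 2 = 258  −1 ⇒ G_2=257
G_2=257  [base 4] 4^4 + 1  →[4↦5]→  5^5 + 1 = 3126  −1 ⇒ G_3=3125
G_3=3125  [base 5] 5^5  →[5↦6]→  6^6 = 46656  −1 ⇒ G_4=46655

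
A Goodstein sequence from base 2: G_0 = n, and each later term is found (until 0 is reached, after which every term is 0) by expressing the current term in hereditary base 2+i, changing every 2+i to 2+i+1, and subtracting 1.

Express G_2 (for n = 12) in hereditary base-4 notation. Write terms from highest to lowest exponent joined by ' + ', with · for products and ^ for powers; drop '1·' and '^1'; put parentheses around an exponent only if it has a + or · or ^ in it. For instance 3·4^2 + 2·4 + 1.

step 0: 12 = 2^(2 + 1) + 2^2; sub 3 for 2: 3^(3 + 1) + 3^3; = 108; G_1 = 108−1 = 107
step 1: 107 = 3^(3 + 1) + 2·3^2 + 2·3 + 2; sub 4 for 3: 4^(4 + 1) + 2·4^2 + 2·4 + 2; = 1066; G_2 = 1066−1 = 1065
step 2: 1065 = 4^(4 + 1) + 2·4^2 + 2·4 + 1; sub 5 for 4: 5^(5 + 1) + 2·5^2 + 2·5 + 1; = 15686; G_3 = 15686−1 = 15685

4^(4 + 1) + 2·4^2 + 2·4 + 1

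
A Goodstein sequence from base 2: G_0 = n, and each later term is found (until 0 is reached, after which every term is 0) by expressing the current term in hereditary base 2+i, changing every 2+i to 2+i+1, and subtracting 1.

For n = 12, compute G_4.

G_0 = 12. HB_2(12) = 2^(2 + 1) + 2^2. Bump = 108. G_1 = 107.
G_1 = 107. HB_3(107) = 3^(3 + 1) + 2·3^2 + 2·3 + 2. Bump = 1066. G_2 = 1065.
G_2 = 1065. HB_4(1065) = 4^(4 + 1) + 2·4^2 + 2·4 + 1. Bump = 15686. G_3 = 15685.
G_3 = 15685. HB_5(15685) = 5^(5 + 1) + 2·5^2 + 2·5. Bump = 280020. G_4 = 280019.

280019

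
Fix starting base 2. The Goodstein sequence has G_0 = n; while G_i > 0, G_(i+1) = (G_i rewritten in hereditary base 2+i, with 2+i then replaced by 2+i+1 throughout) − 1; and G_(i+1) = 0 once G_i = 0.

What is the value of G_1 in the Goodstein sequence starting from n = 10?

83

10 —HB2→ 2^(2 + 1) + 2 —bump→ 3^(3 + 1) + 3 = 84 —(−1)→ 83
83 —HB3→ 3^(3 + 1) + 2 —bump→ 4^(4 + 1) + 2 = 1026 —(−1)→ 1025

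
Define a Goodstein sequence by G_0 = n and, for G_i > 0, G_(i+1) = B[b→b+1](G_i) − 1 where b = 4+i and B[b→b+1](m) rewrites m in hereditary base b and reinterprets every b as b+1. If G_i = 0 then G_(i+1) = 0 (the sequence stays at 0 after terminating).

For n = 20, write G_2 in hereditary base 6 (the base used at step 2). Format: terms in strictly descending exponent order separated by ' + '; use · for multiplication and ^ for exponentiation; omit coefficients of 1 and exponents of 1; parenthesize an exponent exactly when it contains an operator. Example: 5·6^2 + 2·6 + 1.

i=0: 20 = 4^2 + 4 (b=4); 4→5: 5^2 + 5 = 30; 30−1 = 29
i=1: 29 = 5^2 + 4 (b=5); 5→6: 6^2 + 4 = 40; 40−1 = 39

6^2 + 3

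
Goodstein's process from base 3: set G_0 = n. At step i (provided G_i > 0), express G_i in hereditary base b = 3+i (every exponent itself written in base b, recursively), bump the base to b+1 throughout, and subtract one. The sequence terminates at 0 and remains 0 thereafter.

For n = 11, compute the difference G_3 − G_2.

G_0=11  [base 3] 3^2 + 2  →[3↦4]→  4^2 + 2 = 18  −1 ⇒ G_1=17
G_1=17  [base 4] 4^2 + 1  →[4↦5]→  5^2 + 1 = 26  −1 ⇒ G_2=25
G_2=25  [base 5] 5^2  →[5↦6]→  6^2 = 36  −1 ⇒ G_3=35

10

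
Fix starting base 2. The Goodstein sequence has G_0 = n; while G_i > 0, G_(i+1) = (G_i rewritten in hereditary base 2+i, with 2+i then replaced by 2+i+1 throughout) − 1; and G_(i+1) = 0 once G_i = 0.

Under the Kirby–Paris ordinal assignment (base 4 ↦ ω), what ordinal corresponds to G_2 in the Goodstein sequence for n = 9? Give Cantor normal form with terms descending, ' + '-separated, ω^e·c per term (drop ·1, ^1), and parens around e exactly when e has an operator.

i=0: 9 = 2^(2 + 1) + 1 (b=2); 2→3: 3^(3 + 1) + 1 = 82; 82−1 = 81
i=1: 81 = 3^(3 + 1) (b=3); 3→4: 4^(4 + 1) = 1024; 1024−1 = 1023
i=2: 1023 = 3·4^4 + 3·4^3 + 3·4^2 + 3·4 + 3 (b=4); 4→5: 3·5^5 + 3·5^3 + 3·5^2 + 3·5 + 3 = 9843; 9843−1 = 9842

ω^ω·3 + ω^3·3 + ω^2·3 + ω·3 + 3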